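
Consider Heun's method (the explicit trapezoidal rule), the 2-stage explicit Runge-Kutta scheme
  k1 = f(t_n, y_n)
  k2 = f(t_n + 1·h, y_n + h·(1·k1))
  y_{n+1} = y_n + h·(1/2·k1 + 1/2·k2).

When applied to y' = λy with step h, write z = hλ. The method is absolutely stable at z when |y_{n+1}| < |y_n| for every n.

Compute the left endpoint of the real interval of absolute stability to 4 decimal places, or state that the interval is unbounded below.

Set f=λy, z=hλ:
  order 2, 2-stage ⇒ R(z)=1+z+z^2/2
  (e.g. R(-0.8)=0.52000, |R|=0.52000)

Solve |R(x)|<1 on ℝ⁻.
x=-0.8: |R|=0.5200
|R(-1.67)|=0.7244 |R(-1.18)|=0.5162 |R(-0.96)|=0.5008
Bisect:
  x_lo=-2.6066 |R|=1.7906  x_hi=-0.0954 |R|=0.9092
  mid=-1.35098 |R|=0.56160 →hi
  mid=-1.97879 |R|=0.97901 →hi
  mid=-2.29269 |R|=1.33552 →lo
  mid=-2.13574 |R|=1.14495 →lo
  mid=-2.05726 |R|=1.05890 →lo
  mid=-2.01802 |R|=1.01819 →lo
  mid=-1.99841 |R|=0.99841 →hi
  ...
  [-2.00009,-1.99994] ⇒ x*=-2.0000
Interval (-2.0000, 0).

left endpoint -2.0000.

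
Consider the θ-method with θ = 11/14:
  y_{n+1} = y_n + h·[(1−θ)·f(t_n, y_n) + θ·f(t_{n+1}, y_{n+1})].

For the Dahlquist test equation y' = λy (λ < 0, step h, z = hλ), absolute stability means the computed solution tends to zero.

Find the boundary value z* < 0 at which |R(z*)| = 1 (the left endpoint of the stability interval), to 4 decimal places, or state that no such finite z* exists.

unbounded; (−∞, 0).

Set f=λy, z=hλ:
  y_{n+1} = y_n + z·[3/14·y_n + 11/14·y_{n+1}] ⇒ (1 − 11/14z)y_{n+1} = (1 + 3/14z)y_n
  R(z) = (1 + 3/14z)/(1 − 11/14z).

Need |R(x)|<1, x<0.
x=-1.55: |R|=0.3011
x=-2: |R|=0.2222
x=-10: |R|=0.1290
x=-100: |R|=0.2567
θ=11/14≥1/2 ⇒ |1+3/14x|<|1−11/14x| ∀x<0 ⇒ unbounded interval.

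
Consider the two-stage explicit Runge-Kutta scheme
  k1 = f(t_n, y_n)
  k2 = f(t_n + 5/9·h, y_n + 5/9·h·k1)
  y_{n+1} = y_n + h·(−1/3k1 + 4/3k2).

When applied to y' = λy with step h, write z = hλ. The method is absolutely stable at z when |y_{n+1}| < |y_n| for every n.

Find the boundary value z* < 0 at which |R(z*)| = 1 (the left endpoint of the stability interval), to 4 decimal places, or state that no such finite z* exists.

With y'=λy (z=hλ):
  k1=λy_n ⇒ h·k1=z·y_n;  k2=λ(1+5/9z)y_n ⇒ h·k2=z(1+5/9z)y_n
  y_{n+1}/y_n = 1 − 1/3z + 4/3z(1+5/9z) = 1 + z + 20/27z²
  Hence R(z) = 1 + z + 20/27z².

Boundary: |R(x)|=1, x<0.
x=-1.68: |R|=1.4107
R=1: x+20/27x²=0 ⇒ x=−27/20=-1.3500; min R=1−1/(4·20/27)=0.6625>−1
Confirm numerically:
  x=-1.093: |R|=0.79193 <1
  x=-1.016: |R|=0.74863 <1
  x=-0.973: |R|=0.72828 <1
  x=-0.602: |R|=0.66645 <1
  x=-1.577: |R|=1.26517 >1
  x=-1.465: |R|=1.12480 >1
  x=-1.382: |R|=1.03276 >1
Stable set (-1.3500, 0).

z* = -1.3500.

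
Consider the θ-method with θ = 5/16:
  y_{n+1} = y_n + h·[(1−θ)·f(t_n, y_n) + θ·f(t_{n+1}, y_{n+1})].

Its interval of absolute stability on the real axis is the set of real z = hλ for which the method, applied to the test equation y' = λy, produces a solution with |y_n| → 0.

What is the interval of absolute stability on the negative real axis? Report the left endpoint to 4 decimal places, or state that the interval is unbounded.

z∈(-5.3333,0).

Test eqn y'=λy, z=hλ:
  y_{n+1} = y_n + z·[11/16·y_n + 5/16·y_{n+1}] ⇒ (1 − 5/16z)y_{n+1} = (1 + 11/16z)y_n
  R(z) = (1 + 11/16z)/(1 − 5/16z).

Need |R(x)|<1, x<0.
x=-0.42: |R|=0.6287
R=−1: 1+11/16x = −1+5/16x ⇒ -3/8x=2 ⇒ x=2/(-3/8)=-5.3333
Confirm numerically:
  x=-4.327: |R|=0.83956 <1
  x=-2.950: |R|=0.53496 <1
  x=-2.918: |R|=0.52625 <1
  x=-2.548: |R|=0.41851 <1
  x=-5.901: |R|=1.07485 >1
  x=-5.888: |R|=1.07324 >1
  x=-5.880: |R|=1.07225 >1
Interval (-5.3333, 0).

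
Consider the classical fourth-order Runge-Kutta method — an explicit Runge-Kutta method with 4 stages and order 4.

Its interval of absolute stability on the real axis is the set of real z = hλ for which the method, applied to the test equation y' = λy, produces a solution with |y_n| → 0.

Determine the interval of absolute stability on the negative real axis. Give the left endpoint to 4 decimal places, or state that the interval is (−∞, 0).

Set f=λy, z=hλ:
  order 4, 4-stage ⇒ R(z)=1+z+z^2/2+z^3/6+z^4/24
  (e.g. R(-0.56)=0.57163, |R|=0.57163)

Find x<0 with |R(x)|<1.
x=-0.56: |R|=0.5716
|R(-2.85)|=1.1020 |R(-1.32)|=0.2944 |R(-1.09)|=0.3470
Bisect:
  x_lo=-3.2834 |R|=2.0500  x_hi=-0.1286 |R|=0.8794
  mid=-1.70596 |R|=0.27462 →hi
  mid=-2.49467 |R|=0.64324 →hi
  mid=-2.88902 |R|=1.16798 →lo
  mid=-2.69184 |R|=0.86801 →hi
  mid=-2.79043 |R|=1.00777 →lo
  mid=-2.74113 |R|=0.93544 →hi
  mid=-2.76578 |R|=0.97098 →hi
  mid=-2.77810 |R|=0.98922 →hi
  ...
  [-2.78542,-2.78523] ⇒ x*=-2.7853
Stable set (-2.7853, 0).

z∈(-2.7853,0).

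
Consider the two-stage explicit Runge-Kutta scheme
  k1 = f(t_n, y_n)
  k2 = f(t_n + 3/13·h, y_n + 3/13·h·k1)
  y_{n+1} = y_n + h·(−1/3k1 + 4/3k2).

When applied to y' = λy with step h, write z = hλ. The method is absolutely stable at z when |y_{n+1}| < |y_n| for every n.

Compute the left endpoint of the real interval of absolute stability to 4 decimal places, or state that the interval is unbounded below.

left endpoint -3.2500.

Set f=λy, z=hλ:
  k1=λy_n ⇒ h·k1=z·y_n;  k2=λ(1+3/13z)y_n ⇒ h·k2=z(1+3/13z)y_n
  y_{n+1}/y_n = 1 − 1/3z + 4/3z(1+3/13z) = 1 + z + 4/13z²
  Hence R(z) = 1 + z + 4/13z².

Need |R(x)|<1, x<0.
x=-0.58: |R|=0.5235
R=1: x+4/13x²=0 ⇒ x=−13/4=-3.2500; min R=1−1/(4·4/13)=0.1875>−1
Confirm numerically:
  x=-3.215: |R|=0.96538 <1
  x=-2.601: |R|=0.48060 <1
  x=-1.431: |R|=0.19908 <1
  x=-3.618: |R|=1.40967 >1
  x=-3.419: |R|=1.17779 >1
Interval (-3.2500, 0).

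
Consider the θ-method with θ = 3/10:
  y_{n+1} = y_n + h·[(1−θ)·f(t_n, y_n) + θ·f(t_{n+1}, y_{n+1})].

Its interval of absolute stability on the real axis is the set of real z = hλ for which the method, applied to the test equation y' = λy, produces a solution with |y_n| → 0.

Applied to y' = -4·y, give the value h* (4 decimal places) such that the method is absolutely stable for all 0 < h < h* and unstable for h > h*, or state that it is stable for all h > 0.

Test eqn y'=λy, z=hλ:
  y_{n+1} = y_n + z·[7/10·y_n + 3/10·y_{n+1}] ⇒ (1 − 3/10z)y_{n+1} = (1 + 7/10z)y_n
  Hence R(z) = (1 + 7/10z)/(1 − 3/10z).

Need |R(x)|<1, x<0.
x=-1.35: |R|=0.0391
R=−1: 1+7/10x = −1+3/10x ⇒ -2/5x=2 ⇒ x=2/(-2/5)=-5.0000
Confirm numerically:
  x=-4.795: |R|=0.96637 <1
  x=-4.562: |R|=0.92603 <1
  x=-2.730: |R|=0.50082 <1
  x=-5.595: |R|=1.08886 >1
  x=-5.591: |R|=1.08830 >1
  x=-5.315: |R|=1.04856 >1
So |R|<1 on (-5.0000, 0).

(-5.0000,0); λ=-4 ⇒ h* = (5)/4 = 1.2500.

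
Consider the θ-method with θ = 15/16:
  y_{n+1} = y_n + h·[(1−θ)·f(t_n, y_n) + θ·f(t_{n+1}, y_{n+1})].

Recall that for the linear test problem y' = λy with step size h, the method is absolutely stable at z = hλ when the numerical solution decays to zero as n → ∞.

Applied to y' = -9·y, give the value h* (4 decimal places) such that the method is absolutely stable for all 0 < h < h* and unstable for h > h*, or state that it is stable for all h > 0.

With y'=λy (z=hλ):
  y_{n+1} = y_n + z·[1/16·y_n + 15/16·y_{n+1}] ⇒ (1 − 15/16z)y_{n+1} = (1 + 1/16z)y_n
  ⇒ R(z) = (1 + 1/16z)/(1 − 15/16z).

Boundary: |R(x)|=1, x<0.
x=-0.76: |R|=0.5562
x=-2: |R|=0.3043
x=-10: |R|=0.0361
x=-100: |R|=0.0554
θ=15/16≥1/2 ⇒ |1+1/16x|<|1−15/16x| ∀x<0 ⇒ stable on all of ℝ⁻.

(−∞, 0) — no finite endpoint. Any h>0 works for λ=-9.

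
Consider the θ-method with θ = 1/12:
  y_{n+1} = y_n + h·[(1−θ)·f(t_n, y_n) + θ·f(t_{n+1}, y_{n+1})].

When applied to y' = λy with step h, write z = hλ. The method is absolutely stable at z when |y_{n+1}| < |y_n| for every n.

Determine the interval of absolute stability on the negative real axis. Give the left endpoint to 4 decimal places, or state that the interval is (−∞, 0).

z∈(-2.4000,0).

Set f=λy, z=hλ:
  y_{n+1} = y_n + z·[11/12·y_n + 1/12·y_{n+1}] ⇒ (1 − 1/12z)y_{n+1} = (1 + 11/12z)y_n
  so R(z) = (1 + 11/12z)/(1 − 1/12z).

Need |R(x)|<1, x<0.
x=-0.88: |R|=0.1801
R=−1: 1+11/12x = −1+1/12x ⇒ -5/6x=2 ⇒ x=2/(-5/6)=-2.4000
Confirm numerically:
  x=-1.631: |R|=0.43584 <1
  x=-1.579: |R|=0.39539 <1
  x=-1.427: |R|=0.27534 <1
  x=-2.627: |R|=1.15519 >1
  x=-2.455: |R|=1.03805 >1
Interval (-2.4000, 0).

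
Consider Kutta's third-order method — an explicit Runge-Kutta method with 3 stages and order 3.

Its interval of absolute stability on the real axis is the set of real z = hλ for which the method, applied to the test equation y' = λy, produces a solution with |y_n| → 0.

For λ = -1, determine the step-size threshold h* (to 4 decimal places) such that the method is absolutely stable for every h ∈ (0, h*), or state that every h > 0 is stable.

On y'=λy, z=hλ:
  order 3, 3-stage ⇒ R(z)=1+z+z^2/2+z^3/6
  (e.g. R(-0.84)=0.41402, |R|=0.41402)

Solve |R(x)|<1 on ℝ⁻.
x=-0.84: |R|=0.4140
|R(-2.72)|=1.3747 |R(-1.65)|=0.0374 |R(-1.02)|=0.3233
Bisect:
  x_lo=-3.1556 |R|=2.4138  x_hi=-0.1904 |R|=0.8265
  mid=-1.67302 |R|=0.05399 →hi
  mid=-2.41431 |R|=0.84532 →hi
  mid=-2.78496 |R|=1.50698 →lo
  mid=-2.59963 |R|=1.14868 →lo
  mid=-2.50697 |R|=0.99053 →hi
  mid=-2.55330 |R|=1.06794 →lo
  mid=-2.53014 |R|=1.02883 →lo
  mid=-2.51855 |R|=1.00958 →lo
  ...
  [-2.51276,-2.51258] ⇒ x*=-2.5127
Stable set (-2.5127, 0).

(-2.5127,0); λ=-1 ⇒ h* = 2.5127.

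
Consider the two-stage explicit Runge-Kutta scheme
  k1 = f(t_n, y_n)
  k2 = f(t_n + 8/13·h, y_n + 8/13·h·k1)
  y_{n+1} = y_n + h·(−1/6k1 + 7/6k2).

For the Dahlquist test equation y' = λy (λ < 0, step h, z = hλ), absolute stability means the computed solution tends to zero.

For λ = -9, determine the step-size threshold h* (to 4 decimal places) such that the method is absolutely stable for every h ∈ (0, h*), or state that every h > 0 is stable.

(-1.3929,0); λ=-9 ⇒ h* = (39/28)/9 = 0.1548.

Test eqn y'=λy, z=hλ:
  k1=λy_n ⇒ h·k1=z·y_n;  k2=λ(1+8/13z)y_n ⇒ h·k2=z(1+8/13z)y_n
  y_{n+1}/y_n = 1 − 1/6z + 7/6z(1+8/13z) = 1 + z + 28/39z²
  so R(z) = 1 + z + 28/39z².

Boundary: |R(x)|=1, x<0.
x=-0.79: |R|=0.6581
R=1: x+28/39x²=0 ⇒ x=−39/28=-1.3929; min R=1−1/(4·28/39)=0.6518>−1
Confirm numerically:
  x=-1.291: |R|=0.90559 <1
  x=-1.245: |R|=0.86784 <1
  x=-1.177: |R|=0.81760 <1
  x=-0.680: |R|=0.65198 <1
  x=-1.688: |R|=1.35768 >1
  x=-1.665: |R|=1.32532 >1
So |R|<1 on (-1.3929, 0).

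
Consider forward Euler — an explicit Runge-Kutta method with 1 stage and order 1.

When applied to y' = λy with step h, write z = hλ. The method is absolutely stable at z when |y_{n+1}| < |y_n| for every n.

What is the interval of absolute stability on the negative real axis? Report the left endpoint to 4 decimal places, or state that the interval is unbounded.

(-2.0000, 0).

Set f=λy, z=hλ:
  order 1, 1-stage ⇒ R(z)=1+z
  (e.g. R(-1.19)=-0.19000, |R|=0.19000)

Boundary: |R(x)|=1, x<0.
x=-1.19: |R|=0.1900
|R(-2.11)|=1.1100 |R(-1.9)|=0.9000 |R(-1.24)|=0.2400
Bisect:
  x_lo=-2.6877 |R|=1.6877  x_hi=-0.0676 |R|=0.9324
  mid=-1.37769 |R|=0.37769 →hi
  mid=-2.03271 |R|=1.03271 →lo
  mid=-1.70520 |R|=0.70520 →hi
  mid=-1.86896 |R|=0.86896 →hi
  mid=-1.95083 |R|=0.95083 →hi
  mid=-1.99177 |R|=0.99177 →hi
  mid=-2.01224 |R|=1.01224 →lo
  ...
  [-2.00009,-1.99993] ⇒ x*=-2.0000
Stable set (-2.0000, 0).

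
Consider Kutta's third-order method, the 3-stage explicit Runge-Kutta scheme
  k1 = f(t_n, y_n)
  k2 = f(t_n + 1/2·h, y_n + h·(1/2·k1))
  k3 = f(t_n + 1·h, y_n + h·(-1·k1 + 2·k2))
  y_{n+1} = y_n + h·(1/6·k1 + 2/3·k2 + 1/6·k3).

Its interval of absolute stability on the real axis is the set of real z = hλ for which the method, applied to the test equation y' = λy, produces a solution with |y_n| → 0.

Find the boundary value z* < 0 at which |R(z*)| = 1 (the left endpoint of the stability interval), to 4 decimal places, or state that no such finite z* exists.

With y'=λy (z=hλ):
  order 3, 3-stage ⇒ R(z)=1+z+z^2/2+z^3/6
  (e.g. R(-0.48)=0.61677, |R|=0.61677)

Need |R(x)|<1, x<0.
x=-0.48: |R|=0.6168
|R(-2.15)|=0.4951 |R(-1.79)|=0.1438 |R(-0.71)|=0.4824
Bisect:
  x_lo=-2.8419 |R|=1.6290  x_hi=-0.3971 |R|=0.6713
  mid=-1.61948 |R|=0.01603 →hi
  mid=-2.23067 |R|=0.59266 →hi
  mid=-2.53627 |R|=1.03910 →lo
  mid=-2.38347 |R|=0.79973 →hi
  mid=-2.45987 |R|=0.91515 →hi
  mid=-2.49807 |R|=0.97603 →hi
  mid=-2.51717 |R|=1.00729 →lo
  mid=-2.50762 |R|=0.99159 →hi
  mid=-2.51239 |R|=0.99942 →hi
  mid=-2.51478 |R|=1.00335 →lo
  ...
  [-2.51284,-2.51269] ⇒ x*=-2.5127
Interval (-2.5127, 0).

z* = -2.5127.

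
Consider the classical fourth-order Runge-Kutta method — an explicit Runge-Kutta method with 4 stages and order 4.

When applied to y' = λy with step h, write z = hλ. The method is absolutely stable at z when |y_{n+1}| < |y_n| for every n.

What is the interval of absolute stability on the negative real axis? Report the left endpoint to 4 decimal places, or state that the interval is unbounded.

Test eqn y'=λy, z=hλ:
  order 4, 4-stage ⇒ R(z)=1+z+z^2/2+z^3/6+z^4/24
  (e.g. R(-1.49)=0.27409, |R|=0.27409)

Solve |R(x)|<1 on ℝ⁻.
x=-1.49: |R|=0.2741
|R(-2.39)|=0.5502 |R(-2.1)|=0.3718 |R(-0.52)|=0.5948
Bisect:
  x_lo=-3.6216 |R|=3.1873  x_hi=-0.2457 |R|=0.7822
  mid=-1.93361 |R|=0.31336 →hi
  mid=-2.77758 |R|=0.98844 →hi
  mid=-3.19957 |R|=1.82664 →lo
  mid=-2.98858 |R|=1.35232 →lo
  mid=-2.88308 |R|=1.15772 →lo
  mid=-2.83033 |R|=1.07006 →lo
  mid=-2.80396 |R|=1.02851 →lo
  ...
  [-2.78541,-2.78521] ⇒ x*=-2.7853
So |R|<1 on (-2.7853, 0).

z∈(-2.7853,0).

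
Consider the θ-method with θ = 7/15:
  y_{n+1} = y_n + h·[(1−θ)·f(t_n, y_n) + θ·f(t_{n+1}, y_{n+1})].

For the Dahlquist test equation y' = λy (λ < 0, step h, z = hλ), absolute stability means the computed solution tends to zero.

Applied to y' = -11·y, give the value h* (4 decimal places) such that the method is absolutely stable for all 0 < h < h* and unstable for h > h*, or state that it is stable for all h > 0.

With y'=λy (z=hλ):
  y_{n+1} = y_n + z·[8/15·y_n + 7/15·y_{n+1}] ⇒ (1 − 7/15z)y_{n+1} = (1 + 8/15z)y_n
  so R(z) = (1 + 8/15z)/(1 − 7/15z).

Need |R(x)|<1, x<0.
x=-0.66: |R|=0.4954
R=−1: 1+8/15x = −1+7/15x ⇒ -1/15x=2 ⇒ x=2/(-1/15)=-30.0000
Confirm numerically:
  x=-20.370: |R|=0.93889 <1
  x=-19.578: |R|=0.93145 <1
  x=-13.501: |R|=0.84933 <1
  x=-13.296: |R|=0.84544 <1
  x=-30.481: |R|=1.00211 >1
  x=-30.255: |R|=1.00112 >1
  x=-30.142: |R|=1.00063 >1
Interval (-30.0000, 0).

(-30.0000,0); λ=-11 ⇒ h* = (30)/11 = 2.7273.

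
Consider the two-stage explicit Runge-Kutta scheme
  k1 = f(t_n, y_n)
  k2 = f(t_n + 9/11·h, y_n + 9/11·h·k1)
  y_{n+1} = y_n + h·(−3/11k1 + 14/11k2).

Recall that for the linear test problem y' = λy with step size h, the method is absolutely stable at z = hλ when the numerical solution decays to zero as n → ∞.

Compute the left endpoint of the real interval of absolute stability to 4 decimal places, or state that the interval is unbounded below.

On y'=λy, z=hλ:
  k1=λy_n ⇒ h·k1=z·y_n;  k2=λ(1+9/11z)y_n ⇒ h·k2=z(1+9/11z)y_n
  y_{n+1}/y_n = 1 − 3/11z + 14/11z(1+9/11z) = 1 + z + 126/121z²
  R(z) = 1 + z + 126/121z².

Find x<0 with |R(x)|<1.
x=-0.64: |R|=0.7865
R=1: x+126/121x²=0 ⇒ x=−121/126=-0.9603; min R=1−1/(4·126/121)=0.7599>−1
Confirm numerically:
  x=-0.881: |R|=0.92723 <1
  x=-0.485: |R|=0.75995 <1
  x=-0.469: |R|=0.76005 <1
  x=-0.415: |R|=0.76434 <1
  x=-1.458: |R|=1.75561 >1
  x=-1.445: |R|=1.72931 >1
  x=-1.298: |R|=1.45642 >1
Stable set (-0.9603, 0).

left endpoint -0.9603.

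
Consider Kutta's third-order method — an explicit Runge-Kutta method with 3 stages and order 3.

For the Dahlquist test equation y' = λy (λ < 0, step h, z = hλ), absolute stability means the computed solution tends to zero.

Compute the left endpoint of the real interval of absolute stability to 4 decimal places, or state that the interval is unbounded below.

z* = -2.5127.

On y'=λy, z=hλ:
  order 3, 3-stage ⇒ R(z)=1+z+z^2/2+z^3/6
  (e.g. R(-1.25)=0.20573, |R|=0.20573)

Solve |R(x)|<1 on ℝ⁻.
x=-1.25: |R|=0.2057
|R(-2.53)|=1.0286 |R(-2.05)|=0.3846 |R(-1.76)|=0.1198
Bisect:
  x_lo=-2.9573 |R|=1.8951  x_hi=-0.3665 |R|=0.6925
  mid=-1.66189 |R|=0.04594 →hi
  mid=-2.30960 |R|=0.69580 →hi
  mid=-2.63345 |R|=1.20978 →lo
  mid=-2.47153 |R|=0.93350 →hi
  mid=-2.55249 |R|=1.06656 →lo
  mid=-2.51201 |R|=0.99879 →hi
  mid=-2.53225 |R|=1.03236 →lo
  mid=-2.52213 |R|=1.01550 →lo
  mid=-2.51707 |R|=1.00712 →lo
  ...
  [-2.51280,-2.51264] ⇒ x*=-2.5127
Stable set (-2.5127, 0).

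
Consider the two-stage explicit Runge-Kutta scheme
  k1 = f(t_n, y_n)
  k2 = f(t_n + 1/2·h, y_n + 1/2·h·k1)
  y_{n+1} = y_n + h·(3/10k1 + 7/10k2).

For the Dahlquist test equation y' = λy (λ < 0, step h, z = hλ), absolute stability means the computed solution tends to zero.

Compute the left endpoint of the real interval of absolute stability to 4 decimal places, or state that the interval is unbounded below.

z* = -2.8571.

With y'=λy (z=hλ):
  k1=λy_n ⇒ h·k1=z·y_n;  k2=λ(1+1/2z)y_n ⇒ h·k2=z(1+1/2z)y_n
  y_{n+1}/y_n = 1 + 3/10z + 7/10z(1+1/2z) = 1 + z + 7/20z²
  Hence R(z) = 1 + z + 7/20z².

Solve |R(x)|<1 on ℝ⁻.
x=-1.75: |R|=0.3219
R=1: x+7/20x²=0 ⇒ x=−20/7=-2.8571; min R=1−1/(4·7/20)=0.2857>−1
Confirm numerically:
  x=-1.701: |R|=0.31169 <1
  x=-1.660: |R|=0.30446 <1
  x=-1.388: |R|=0.28629 <1
  x=-3.380: |R|=1.61854 >1
  x=-3.331: |R|=1.55245 >1
So |R|<1 on (-2.8571, 0).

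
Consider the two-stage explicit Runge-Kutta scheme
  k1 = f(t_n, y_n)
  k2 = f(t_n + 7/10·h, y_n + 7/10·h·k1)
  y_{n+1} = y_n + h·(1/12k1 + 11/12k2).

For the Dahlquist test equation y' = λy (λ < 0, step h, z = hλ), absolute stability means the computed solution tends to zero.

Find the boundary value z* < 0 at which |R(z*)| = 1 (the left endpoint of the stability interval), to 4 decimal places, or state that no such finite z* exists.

z* = -1.5584.

With y'=λy (z=hλ):
  k1=λy_n ⇒ h·k1=z·y_n;  k2=λ(1+7/10z)y_n ⇒ h·k2=z(1+7/10z)y_n
  y_{n+1}/y_n = 1 + 1/12z + 11/12z(1+7/10z) = 1 + z + 77/120z²
  R(z) = 1 + z + 77/120z².

Boundary: |R(x)|=1, x<0.
x=-1.15: |R|=0.6986
R=1: x+77/120x²=0 ⇒ x=−120/77=-1.5584; min R=1−1/(4·77/120)=0.6104>−1
Confirm numerically:
  x=-1.380: |R|=0.84199 <1
  x=-0.954: |R|=0.62999 <1
  x=-0.805: |R|=0.61082 <1
  x=-2.120: |R|=1.76391 >1
  x=-1.895: |R|=1.40924 >1
  x=-1.580: |R|=1.02186 >1
Stable set (-1.5584, 0).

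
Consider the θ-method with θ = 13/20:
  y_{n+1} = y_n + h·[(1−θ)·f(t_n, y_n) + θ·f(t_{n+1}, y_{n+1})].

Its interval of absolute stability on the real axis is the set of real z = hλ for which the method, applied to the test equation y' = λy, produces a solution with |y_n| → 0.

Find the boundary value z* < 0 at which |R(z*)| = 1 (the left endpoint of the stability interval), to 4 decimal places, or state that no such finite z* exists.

Set f=λy, z=hλ:
  y_{n+1} = y_n + z·[7/20·y_n + 13/20·y_{n+1}] ⇒ (1 − 13/20z)y_{n+1} = (1 + 7/20z)y_n
  so R(z) = (1 + 7/20z)/(1 − 13/20z).

Solve |R(x)|<1 on ℝ⁻.
x=-0.34: |R|=0.7215
x=-2: |R|=0.1304
x=-10: |R|=0.3333
x=-100: |R|=0.5152
θ=13/20≥1/2 ⇒ |1+7/20x|<|1−13/20x| ∀x<0 ⇒ interval (−∞,0).

interval (−∞, 0).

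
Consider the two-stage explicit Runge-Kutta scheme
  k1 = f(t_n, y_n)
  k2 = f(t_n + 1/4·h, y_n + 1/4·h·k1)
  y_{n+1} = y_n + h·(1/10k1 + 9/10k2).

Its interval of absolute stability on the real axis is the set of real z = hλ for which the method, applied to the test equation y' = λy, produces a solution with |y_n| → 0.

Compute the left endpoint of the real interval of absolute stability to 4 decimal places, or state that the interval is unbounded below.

With y'=λy (z=hλ):
  k1=λy_n ⇒ h·k1=z·y_n;  k2=λ(1+1/4z)y_n ⇒ h·k2=z(1+1/4z)y_n
  y_{n+1}/y_n = 1 + 1/10z + 9/10z(1+1/4z) = 1 + z + 9/40z²
  R(z) = 1 + z + 9/40z².

Solve |R(x)|<1 on ℝ⁻.
x=-0.61: |R|=0.4737
R=1: x+9/40x²=0 ⇒ x=−40/9=-4.4444; min R=1−1/(4·9/40)=-0.1111>−1
Confirm numerically:
  x=-4.012: |R|=0.60963 <1
  x=-3.666: |R|=0.35790 <1
  x=-2.295: |R|=0.10992 <1
  x=-2.275: |R|=0.11048 <1
  x=-5.026: |R|=1.65765 >1
  x=-4.809: |R|=1.39446 >1
So |R|<1 on (-4.4444, 0).

z* = -4.4444.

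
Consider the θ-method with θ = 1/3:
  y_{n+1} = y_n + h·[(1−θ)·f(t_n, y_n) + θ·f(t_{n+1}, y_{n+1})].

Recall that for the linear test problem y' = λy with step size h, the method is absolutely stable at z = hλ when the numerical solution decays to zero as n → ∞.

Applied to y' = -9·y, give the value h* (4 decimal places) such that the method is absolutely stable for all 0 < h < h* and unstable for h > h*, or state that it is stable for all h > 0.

Test eqn y'=λy, z=hλ:
  y_{n+1} = y_n + z·[2/3·y_n + 1/3·y_{n+1}] ⇒ (1 − 1/3z)y_{n+1} = (1 + 2/3z)y_n
  Hence R(z) = (1 + 2/3z)/(1 − 1/3z).

Boundary: |R(x)|=1, x<0.
x=-1.32: |R|=0.0833
R=−1: 1+2/3x = −1+1/3x ⇒ -1/3x=2 ⇒ x=2/(-1/3)=-6.0000
Confirm numerically:
  x=-5.733: |R|=0.96943 <1
  x=-5.495: |R|=0.94055 <1
  x=-2.456: |R|=0.35044 <1
  x=-2.412: |R|=0.33703 <1
  x=-6.393: |R|=1.04184 >1
  x=-6.253: |R|=1.02734 >1
  x=-6.159: |R|=1.01736 >1
Stable set (-6.0000, 0).

(-6.0000,0); λ=-9 ⇒ h* = (6)/9 = 0.6667.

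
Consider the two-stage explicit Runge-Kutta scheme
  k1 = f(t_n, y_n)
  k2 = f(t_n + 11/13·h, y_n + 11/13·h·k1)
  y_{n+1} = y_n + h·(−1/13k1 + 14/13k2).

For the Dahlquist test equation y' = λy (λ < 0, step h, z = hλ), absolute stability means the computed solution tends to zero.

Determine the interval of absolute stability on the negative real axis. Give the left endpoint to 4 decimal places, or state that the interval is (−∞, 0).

(-1.0974, 0).

With y'=λy (z=hλ):
  k1=λy_n ⇒ h·k1=z·y_n;  k2=λ(1+11/13z)y_n ⇒ h·k2=z(1+11/13z)y_n
  y_{n+1}/y_n = 1 − 1/13z + 14/13z(1+11/13z) = 1 + z + 154/169z²
  ⇒ R(z) = 1 + z + 154/169z².

Need |R(x)|<1, x<0.
x=-1.69: |R|=1.9126
R=1: x+154/169x²=0 ⇒ x=−169/154=-1.0974; min R=1−1/(4·154/169)=0.7256>−1
Confirm numerically:
  x=-1.054: |R|=0.95831 <1
  x=-0.940: |R|=0.86517 <1
  x=-0.848: |R|=0.80728 <1
  x=-0.714: |R|=0.75055 <1
  x=-1.679: |R|=1.88983 >1
  x=-1.348: |R|=1.30782 >1
  x=-1.142: |R|=1.04641 >1
Stable set (-1.0974, 0).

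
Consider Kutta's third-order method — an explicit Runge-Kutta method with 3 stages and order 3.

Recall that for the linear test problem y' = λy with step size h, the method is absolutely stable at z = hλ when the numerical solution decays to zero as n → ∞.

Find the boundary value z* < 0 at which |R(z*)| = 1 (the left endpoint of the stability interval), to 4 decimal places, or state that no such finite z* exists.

On y'=λy, z=hλ:
  order 3, 3-stage ⇒ R(z)=1+z+z^2/2+z^3/6
  (e.g. R(-1.08)=0.29325, |R|=0.29325)

Solve |R(x)|<1 on ℝ⁻.
x=-1.08: |R|=0.2932
|R(-2.79)|=1.5176 |R(-2.65)|=1.2404 |R(-2.32)|=0.7100
Bisect:
  x_lo=-2.9437 |R|=1.8623  x_hi=-0.1727 |R|=0.8414
  mid=-1.55817 |R|=0.02527 →hi
  mid=-2.25091 |R|=0.61835 →hi
  mid=-2.59728 |R|=1.14450 →lo
  mid=-2.42409 |R|=0.86007 →hi
  mid=-2.51069 |R|=0.99662 →hi
  mid=-2.55398 |R|=1.06910 →lo
  mid=-2.53234 |R|=1.03250 →lo
  mid=-2.52151 |R|=1.01447 →lo
  mid=-2.51610 |R|=1.00552 →lo
  mid=-2.51339 |R|=1.00107 →lo
  ...
  [-2.51289,-2.51272] ⇒ x*=-2.5127
So |R|<1 on (-2.5127, 0).

left endpoint -2.5127.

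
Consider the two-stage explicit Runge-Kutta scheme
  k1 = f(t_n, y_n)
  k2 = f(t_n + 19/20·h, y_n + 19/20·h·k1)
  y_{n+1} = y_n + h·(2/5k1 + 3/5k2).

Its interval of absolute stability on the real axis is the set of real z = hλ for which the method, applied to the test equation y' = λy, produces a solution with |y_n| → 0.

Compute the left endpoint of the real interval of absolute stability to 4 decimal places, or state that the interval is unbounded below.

With y'=λy (z=hλ):
  k1=λy_n ⇒ h·k1=z·y_n;  k2=λ(1+19/20z)y_n ⇒ h·k2=z(1+19/20z)y_n
  y_{n+1}/y_n = 1 + 2/5z + 3/5z(1+19/20z) = 1 + z + 57/100z²
  ⇒ R(z) = 1 + z + 57/100z².

Need |R(x)|<1, x<0.
x=-1.22: |R|=0.6284
R=1: x+57/100x²=0 ⇒ x=−100/57=-1.7544; min R=1−1/(4·57/100)=0.5614>−1
Confirm numerically:
  x=-1.332: |R|=0.67931 <1
  x=-0.958: |R|=0.56513 <1
  x=-0.762: |R|=0.56897 <1
  x=-2.327: |R|=1.75951 >1
  x=-2.039: |R|=1.33079 >1
Interval (-1.7544, 0).

z* = -1.7544.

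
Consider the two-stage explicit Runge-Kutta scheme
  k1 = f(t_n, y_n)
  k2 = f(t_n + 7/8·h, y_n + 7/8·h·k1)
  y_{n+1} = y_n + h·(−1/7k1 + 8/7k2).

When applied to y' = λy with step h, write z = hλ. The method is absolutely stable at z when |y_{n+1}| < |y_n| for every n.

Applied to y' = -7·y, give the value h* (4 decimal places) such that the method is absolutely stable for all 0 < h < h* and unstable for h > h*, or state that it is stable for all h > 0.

On y'=λy, z=hλ:
  k1=λy_n ⇒ h·k1=z·y_n;  k2=λ(1+7/8z)y_n ⇒ h·k2=z(1+7/8z)y_n
  y_{n+1}/y_n = 1 − 1/7z + 8/7z(1+7/8z) = 1 + z + z²
  Hence R(z) = 1 + z + z².

Solve |R(x)|<1 on ℝ⁻.
x=-1.78: |R|=2.3884
R=1: x+1x²=0 ⇒ x=−1=-1.0000; min R=1−1/(4·1)=0.7500>−1
Confirm numerically:
  x=-0.906: |R|=0.91484 <1
  x=-0.879: |R|=0.89364 <1
  x=-0.718: |R|=0.79752 <1
  x=-0.576: |R|=0.75578 <1
  x=-1.284: |R|=1.36466 >1
  x=-1.048: |R|=1.05030 >1
Interval (-1.0000, 0).

(-1.0000,0); λ=-7 ⇒ h* = (1)/7 = 0.1429.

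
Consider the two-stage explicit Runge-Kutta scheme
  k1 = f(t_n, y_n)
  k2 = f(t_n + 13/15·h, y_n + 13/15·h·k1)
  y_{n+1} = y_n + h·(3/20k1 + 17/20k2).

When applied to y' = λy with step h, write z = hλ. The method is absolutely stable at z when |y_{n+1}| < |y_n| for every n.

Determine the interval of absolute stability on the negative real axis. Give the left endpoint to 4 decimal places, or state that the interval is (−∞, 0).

(-1.3575, 0).

Set f=λy, z=hλ:
  k1=λy_n ⇒ h·k1=z·y_n;  k2=λ(1+13/15z)y_n ⇒ h·k2=z(1+13/15z)y_n
  y_{n+1}/y_n = 1 + 3/20z + 17/20z(1+13/15z) = 1 + z + 221/300z²
  so R(z) = 1 + z + 221/300z².

Find x<0 with |R(x)|<1.
x=-0.6: |R|=0.6652
R=1: x+221/300x²=0 ⇒ x=−300/221=-1.3575; min R=1−1/(4·221/300)=0.6606>−1
Confirm numerically:
  x=-1.320: |R|=0.96357 <1
  x=-0.854: |R|=0.68326 <1
  x=-0.597: |R|=0.66555 <1
  x=-0.550: |R|=0.67284 <1
  x=-1.816: |R|=1.61342 >1
  x=-1.738: |R|=1.48721 >1
  x=-1.691: |R|=1.41548 >1
Stable set (-1.3575, 0).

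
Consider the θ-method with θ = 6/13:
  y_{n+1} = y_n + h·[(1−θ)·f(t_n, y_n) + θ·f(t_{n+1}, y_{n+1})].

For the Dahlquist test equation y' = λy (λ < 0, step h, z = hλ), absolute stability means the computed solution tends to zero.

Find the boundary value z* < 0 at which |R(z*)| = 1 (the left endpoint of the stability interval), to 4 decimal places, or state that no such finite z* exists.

left endpoint -26.0000.

On y'=λy, z=hλ:
  y_{n+1} = y_n + z·[7/13·y_n + 6/13·y_{n+1}] ⇒ (1 − 6/13z)y_{n+1} = (1 + 7/13z)y_n
  R(z) = (1 + 7/13z)/(1 − 6/13z).

Need |R(x)|<1, x<0.
x=-1.31: |R|=0.1836
R=−1: 1+7/13x = −1+6/13x ⇒ -1/13x=2 ⇒ x=2/(-1/13)=-26.0000
Confirm numerically:
  x=-19.823: |R|=0.95318 <1
  x=-18.573: |R|=0.94032 <1
  x=-14.426: |R|=0.88374 <1
  x=-26.540: |R|=1.00314 >1
  x=-26.490: |R|=1.00285 >1
Interval (-26.0000, 0).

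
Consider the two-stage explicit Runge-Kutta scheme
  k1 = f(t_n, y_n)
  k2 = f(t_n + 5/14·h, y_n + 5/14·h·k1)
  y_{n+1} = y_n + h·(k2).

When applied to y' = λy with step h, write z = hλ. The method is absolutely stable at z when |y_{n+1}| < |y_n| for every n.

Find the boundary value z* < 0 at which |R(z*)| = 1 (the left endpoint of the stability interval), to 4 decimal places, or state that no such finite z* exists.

z* = -2.8000.

Test eqn y'=λy, z=hλ:
  k1=λy_n ⇒ h·k1=z·y_n;  k2=λ(1+5/14z)y_n ⇒ h·k2=z(1+5/14z)y_n
  y_{n+1}/y_n = 1 + z(1+5/14z) = 1 + z + 5/14z²
  so R(z) = 1 + z + 5/14z².

Boundary: |R(x)|=1, x<0.
x=-0.44: |R|=0.6291
R=1: x+5/14x²=0 ⇒ x=−14/5=-2.8000; min R=1−1/(4·5/14)=0.3000>−1
Confirm numerically:
  x=-2.387: |R|=0.64792 <1
  x=-1.531: |R|=0.30613 <1
  x=-1.145: |R|=0.32322 <1
  x=-3.334: |R|=1.63584 >1
  x=-3.276: |R|=1.55692 >1
  x=-3.036: |R|=1.25589 >1
Stable set (-2.8000, 0).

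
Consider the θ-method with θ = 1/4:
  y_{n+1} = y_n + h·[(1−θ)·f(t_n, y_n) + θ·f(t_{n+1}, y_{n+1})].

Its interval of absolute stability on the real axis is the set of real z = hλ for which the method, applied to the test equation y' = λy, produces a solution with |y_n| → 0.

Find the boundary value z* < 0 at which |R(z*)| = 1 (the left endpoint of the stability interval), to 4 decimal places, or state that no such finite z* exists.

z* = -4.0000.

With y'=λy (z=hλ):
  y_{n+1} = y_n + z·[3/4·y_n + 1/4·y_{n+1}] ⇒ (1 − 1/4z)y_{n+1} = (1 + 3/4z)y_n
  Hence R(z) = (1 + 3/4z)/(1 − 1/4z).

Boundary: |R(x)|=1, x<0.
x=-0.39: |R|=0.6446
R=−1: 1+3/4x = −1+1/4x ⇒ -1/2x=2 ⇒ x=2/(-1/2)=-4.0000
Confirm numerically:
  x=-3.847: |R|=0.96100 <1
  x=-2.951: |R|=0.69817 <1
  x=-2.549: |R|=0.55688 <1
  x=-4.413: |R|=1.09818 >1
  x=-4.256: |R|=1.06202 >1
  x=-4.076: |R|=1.01882 >1
Stable set (-4.0000, 0).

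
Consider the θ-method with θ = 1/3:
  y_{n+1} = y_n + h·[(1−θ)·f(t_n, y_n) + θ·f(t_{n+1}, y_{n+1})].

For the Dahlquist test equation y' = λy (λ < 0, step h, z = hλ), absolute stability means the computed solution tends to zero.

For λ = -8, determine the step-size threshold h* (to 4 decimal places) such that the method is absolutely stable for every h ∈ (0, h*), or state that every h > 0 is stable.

With y'=λy (z=hλ):
  y_{n+1} = y_n + z·[2/3·y_n + 1/3·y_{n+1}] ⇒ (1 − 1/3z)y_{n+1} = (1 + 2/3z)y_n
  R(z) = (1 + 2/3z)/(1 − 1/3z).

Boundary: |R(x)|=1, x<0.
x=-0.47: |R|=0.5937
R=−1: 1+2/3x = −1+1/3x ⇒ -1/3x=2 ⇒ x=2/(-1/3)=-6.0000
Confirm numerically:
  x=-5.775: |R|=0.97436 <1
  x=-4.588: |R|=0.81392 <1
  x=-3.803: |R|=0.67705 <1
  x=-3.310: |R|=0.57369 <1
  x=-6.583: |R|=1.06084 >1
  x=-6.277: |R|=1.02986 >1
Interval (-6.0000, 0).

(-6.0000,0); λ=-8 ⇒ h* = (6)/8 = 0.7500.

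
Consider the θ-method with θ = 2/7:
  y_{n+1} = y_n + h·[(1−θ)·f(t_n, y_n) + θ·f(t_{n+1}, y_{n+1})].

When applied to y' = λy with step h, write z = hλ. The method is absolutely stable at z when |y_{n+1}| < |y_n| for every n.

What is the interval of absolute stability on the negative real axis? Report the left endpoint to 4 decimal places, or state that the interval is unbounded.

Test eqn y'=λy, z=hλ:
  y_{n+1} = y_n + z·[5/7·y_n + 2/7·y_{n+1}] ⇒ (1 − 2/7z)y_{n+1} = (1 + 5/7z)y_n
  ⇒ R(z) = (1 + 5/7z)/(1 − 2/7z).

Solve |R(x)|<1 on ℝ⁻.
x=-1.72: |R|=0.1533
R=−1: 1+5/7x = −1+2/7x ⇒ -3/7x=2 ⇒ x=2/(-3/7)=-4.6667
Confirm numerically:
  x=-4.580: |R|=0.98391 <1
  x=-3.237: |R|=0.68168 <1
  x=-2.956: |R|=0.60254 <1
  x=-5.233: |R|=1.09727 >1
  x=-5.036: |R|=1.06490 >1
Interval (-4.6667, 0).

(-4.6667, 0).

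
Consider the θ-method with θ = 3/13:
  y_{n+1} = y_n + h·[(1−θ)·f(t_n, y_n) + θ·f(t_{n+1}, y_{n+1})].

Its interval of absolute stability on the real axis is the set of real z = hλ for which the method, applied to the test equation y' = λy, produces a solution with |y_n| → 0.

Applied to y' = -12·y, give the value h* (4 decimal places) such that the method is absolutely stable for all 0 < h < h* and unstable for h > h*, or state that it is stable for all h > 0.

(-3.7143,0); λ=-12 ⇒ h* = (26/7)/12 = 0.3095.

Test eqn y'=λy, z=hλ:
  y_{n+1} = y_n + z·[10/13·y_n + 3/13·y_{n+1}] ⇒ (1 − 3/13z)y_{n+1} = (1 + 10/13z)y_n
  R(z) = (1 + 10/13z)/(1 − 3/13z).

Solve |R(x)|<1 on ℝ⁻.
x=-1.2: |R|=0.0602
R=−1: 1+10/13x = −1+3/13x ⇒ -7/13x=2 ⇒ x=2/(-7/13)=-3.7143
Confirm numerically:
  x=-2.807: |R|=0.70352 <1
  x=-1.807: |R|=0.27523 <1
  x=-1.604: |R|=0.17067 <1
  x=-1.549: |R|=0.14110 <1
  x=-4.255: |R|=1.14690 >1
  x=-4.150: |R|=1.11984 >1
  x=-3.818: |R|=1.02969 >1
So |R|<1 on (-3.7143, 0).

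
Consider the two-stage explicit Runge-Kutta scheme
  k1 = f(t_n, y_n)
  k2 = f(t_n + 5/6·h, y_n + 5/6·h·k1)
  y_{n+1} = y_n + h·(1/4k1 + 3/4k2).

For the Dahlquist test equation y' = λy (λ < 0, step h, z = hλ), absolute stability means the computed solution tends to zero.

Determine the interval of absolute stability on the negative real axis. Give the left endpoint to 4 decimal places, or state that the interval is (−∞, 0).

z∈(-1.6000,0).

Set f=λy, z=hλ:
  k1=λy_n ⇒ h·k1=z·y_n;  k2=λ(1+5/6z)y_n ⇒ h·k2=z(1+5/6z)y_n
  y_{n+1}/y_n = 1 + 1/4z + 3/4z(1+5/6z) = 1 + z + 5/8z²
  R(z) = 1 + z + 5/8z².

Need |R(x)|<1, x<0.
x=-0.46: |R|=0.6723
R=1: x+5/8x²=0 ⇒ x=−8/5=-1.6000; min R=1−1/(4·5/8)=0.6000>−1
Confirm numerically:
  x=-1.466: |R|=0.87722 <1
  x=-1.335: |R|=0.77889 <1
  x=-0.864: |R|=0.60256 <1
  x=-0.640: |R|=0.61600 <1
  x=-2.171: |R|=1.77478 >1
  x=-1.712: |R|=1.11984 >1
So |R|<1 on (-1.6000, 0).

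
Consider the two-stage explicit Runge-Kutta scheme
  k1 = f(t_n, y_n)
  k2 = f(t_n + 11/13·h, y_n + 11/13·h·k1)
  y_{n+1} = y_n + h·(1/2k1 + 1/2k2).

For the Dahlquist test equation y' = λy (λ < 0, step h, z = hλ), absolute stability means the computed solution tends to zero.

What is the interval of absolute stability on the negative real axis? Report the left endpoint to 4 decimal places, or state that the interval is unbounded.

(-2.3636, 0).

Test eqn y'=λy, z=hλ:
  k1=λy_n ⇒ h·k1=z·y_n;  k2=λ(1+11/13z)y_n ⇒ h·k2=z(1+11/13z)y_n
  y_{n+1}/y_n = 1 + 1/2z + 1/2z(1+11/13z) = 1 + z + 11/26z²
  Hence R(z) = 1 + z + 11/26z².

Solve |R(x)|<1 on ℝ⁻.
x=-1.73: |R|=0.5362
R=1: x+11/26x²=0 ⇒ x=−26/11=-2.3636; min R=1−1/(4·11/26)=0.4091>−1
Confirm numerically:
  x=-2.314: |R|=0.95141 <1
  x=-2.155: |R|=0.80978 <1
  x=-1.315: |R|=0.41660 <1
  x=-1.028: |R|=0.41910 <1
  x=-2.755: |R|=1.45616 >1
  x=-2.450: |R|=1.08952 >1
Stable set (-2.3636, 0).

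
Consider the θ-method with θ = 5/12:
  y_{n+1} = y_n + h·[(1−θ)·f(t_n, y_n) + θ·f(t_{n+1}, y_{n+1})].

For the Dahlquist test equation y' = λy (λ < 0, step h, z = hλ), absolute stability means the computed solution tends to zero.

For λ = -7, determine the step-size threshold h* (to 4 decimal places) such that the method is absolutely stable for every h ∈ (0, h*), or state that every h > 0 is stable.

(-12.0000,0); λ=-7 ⇒ h* = (12)/7 = 1.7143.

On y'=λy, z=hλ:
  y_{n+1} = y_n + z·[7/12·y_n + 5/12·y_{n+1}] ⇒ (1 − 5/12z)y_{n+1} = (1 + 7/12z)y_n
  ⇒ R(z) = (1 + 7/12z)/(1 − 5/12z).

Find x<0 with |R(x)|<1.
x=-1.15: |R|=0.2225
R=−1: 1+7/12x = −1+5/12x ⇒ -1/6x=2 ⇒ x=2/(-1/6)=-12.0000
Confirm numerically:
  x=-10.469: |R|=0.95241 <1
  x=-7.448: |R|=0.81511 <1
  x=-6.249: |R|=0.73403 <1
  x=-5.709: |R|=0.68968 <1
  x=-12.280: |R|=1.00763 >1
  x=-12.153: |R|=1.00421 >1
So |R|<1 on (-12.0000, 0).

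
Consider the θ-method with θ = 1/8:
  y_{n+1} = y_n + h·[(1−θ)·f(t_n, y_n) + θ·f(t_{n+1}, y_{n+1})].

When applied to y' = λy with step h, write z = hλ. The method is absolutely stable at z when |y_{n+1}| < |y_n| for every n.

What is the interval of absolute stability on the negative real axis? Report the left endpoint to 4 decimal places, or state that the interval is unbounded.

With y'=λy (z=hλ):
  y_{n+1} = y_n + z·[7/8·y_n + 1/8·y_{n+1}] ⇒ (1 − 1/8z)y_{n+1} = (1 + 7/8z)y_n
  ⇒ R(z) = (1 + 7/8z)/(1 − 1/8z).

Boundary: |R(x)|=1, x<0.
x=-0.85: |R|=0.2316
R=−1: 1+7/8x = −1+1/8x ⇒ -3/4x=2 ⇒ x=2/(-3/4)=-2.6667
Confirm numerically:
  x=-2.640: |R|=0.98496 <1
  x=-1.934: |R|=0.55748 <1
  x=-1.874: |R|=0.51833 <1
  x=-1.396: |R|=0.18859 <1
  x=-3.201: |R|=1.28622 >1
  x=-3.064: |R|=1.21547 >1
  x=-2.768: |R|=1.05646 >1
So |R|<1 on (-2.6667, 0).

(-2.6667, 0).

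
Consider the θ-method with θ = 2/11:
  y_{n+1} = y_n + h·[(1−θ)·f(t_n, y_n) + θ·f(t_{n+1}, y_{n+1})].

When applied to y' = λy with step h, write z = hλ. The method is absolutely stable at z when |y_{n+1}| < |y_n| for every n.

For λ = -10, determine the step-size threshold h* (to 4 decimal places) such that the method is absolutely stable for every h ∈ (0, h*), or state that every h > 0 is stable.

(-3.1429,0); λ=-10 ⇒ h* = (22/7)/10 = 0.3143.

Test eqn y'=λy, z=hλ:
  y_{n+1} = y_n + z·[9/11·y_n + 2/11·y_{n+1}] ⇒ (1 − 2/11z)y_{n+1} = (1 + 9/11z)y_n
  so R(z) = (1 + 9/11z)/(1 − 2/11z).

Need |R(x)|<1, x<0.
x=-0.86: |R|=0.2563
R=−1: 1+9/11x = −1+2/11x ⇒ -7/11x=2 ⇒ x=2/(-7/11)=-3.1429
Confirm numerically:
  x=-2.200: |R|=0.57143 <1
  x=-1.524: |R|=0.19334 <1
  x=-1.390: |R|=0.10958 <1
  x=-3.301: |R|=1.06289 >1
  x=-3.226: |R|=1.03335 >1
So |R|<1 on (-3.1429, 0).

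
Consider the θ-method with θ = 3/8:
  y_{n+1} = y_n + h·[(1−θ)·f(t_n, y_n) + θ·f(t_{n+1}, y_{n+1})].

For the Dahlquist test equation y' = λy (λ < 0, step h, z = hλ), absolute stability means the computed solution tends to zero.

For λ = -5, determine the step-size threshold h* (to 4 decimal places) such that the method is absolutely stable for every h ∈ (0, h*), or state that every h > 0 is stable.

Test eqn y'=λy, z=hλ:
  y_{n+1} = y_n + z·[5/8·y_n + 3/8·y_{n+1}] ⇒ (1 − 3/8z)y_{n+1} = (1 + 5/8z)y_n
  R(z) = (1 + 5/8z)/(1 − 3/8z).

Need |R(x)|<1, x<0.
x=-1.08: |R|=0.2313
R=−1: 1+5/8x = −1+3/8x ⇒ -1/4x=2 ⇒ x=2/(-1/4)=-8.0000
Confirm numerically:
  x=-7.075: |R|=0.93670 <1
  x=-5.347: |R|=0.77929 <1
  x=-4.832: |R|=0.71835 <1
  x=-4.113: |R|=0.61778 <1
  x=-8.235: |R|=1.01437 >1
  x=-8.050: |R|=1.00311 >1
Interval (-8.0000, 0).

(-8.0000,0); λ=-5 ⇒ h* = (8)/5 = 1.6000.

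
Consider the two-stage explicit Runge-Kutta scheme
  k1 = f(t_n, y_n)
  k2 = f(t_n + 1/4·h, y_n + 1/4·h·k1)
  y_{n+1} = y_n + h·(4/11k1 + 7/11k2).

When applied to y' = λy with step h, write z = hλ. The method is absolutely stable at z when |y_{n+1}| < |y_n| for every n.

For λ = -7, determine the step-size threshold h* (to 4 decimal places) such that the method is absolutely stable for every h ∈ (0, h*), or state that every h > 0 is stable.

With y'=λy (z=hλ):
  k1=λy_n ⇒ h·k1=z·y_n;  k2=λ(1+1/4z)y_n ⇒ h·k2=z(1+1/4z)y_n
  y_{n+1}/y_n = 1 + 4/11z + 7/11z(1+1/4z) = 1 + z + 7/44z²
  R(z) = 1 + z + 7/44z².

Find x<0 with |R(x)|<1.
x=-1.21: |R|=0.0229
R=1: x+7/44x²=0 ⇒ x=−44/7=-6.2857; min R=1−1/(4·7/44)=-0.5714>−1
Confirm numerically:
  x=-5.633: |R|=0.41506 <1
  x=-5.424: |R|=0.25642 <1
  x=-4.023: |R|=0.44819 <1
  x=-3.682: |R|=0.52518 <1
  x=-6.774: |R|=1.52622 >1
  x=-6.597: |R|=1.32670 >1
  x=-6.513: |R|=1.23550 >1
So |R|<1 on (-6.2857, 0).

(-6.2857,0); λ=-7 ⇒ h* = (44/7)/7 = 0.8980.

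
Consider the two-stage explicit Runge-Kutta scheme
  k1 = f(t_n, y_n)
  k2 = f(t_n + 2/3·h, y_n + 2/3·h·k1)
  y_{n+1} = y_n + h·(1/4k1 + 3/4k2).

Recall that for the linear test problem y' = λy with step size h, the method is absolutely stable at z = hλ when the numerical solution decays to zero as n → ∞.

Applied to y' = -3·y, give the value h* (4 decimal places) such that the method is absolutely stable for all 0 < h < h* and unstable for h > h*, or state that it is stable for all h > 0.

(-2.0000,0); λ=-3 ⇒ h* = (2)/3 = 0.6667.

Test eqn y'=λy, z=hλ:
  k1=λy_n ⇒ h·k1=z·y_n;  k2=λ(1+2/3z)y_n ⇒ h·k2=z(1+2/3z)y_n
  y_{n+1}/y_n = 1 + 1/4z + 3/4z(1+2/3z) = 1 + z + 1/2z²
  ⇒ R(z) = 1 + z + 1/2z².

Need |R(x)|<1, x<0.
x=-1.1: |R|=0.5050
R=1: x+1/2x²=0 ⇒ x=−2=-2.0000; min R=1−1/(4·1/2)=0.5000>−1
Confirm numerically:
  x=-1.792: |R|=0.81363 <1
  x=-1.347: |R|=0.56020 <1
  x=-1.007: |R|=0.50002 <1
  x=-0.993: |R|=0.50002 <1
  x=-2.538: |R|=1.68272 >1
  x=-2.387: |R|=1.46188 >1
So |R|<1 on (-2.0000, 0).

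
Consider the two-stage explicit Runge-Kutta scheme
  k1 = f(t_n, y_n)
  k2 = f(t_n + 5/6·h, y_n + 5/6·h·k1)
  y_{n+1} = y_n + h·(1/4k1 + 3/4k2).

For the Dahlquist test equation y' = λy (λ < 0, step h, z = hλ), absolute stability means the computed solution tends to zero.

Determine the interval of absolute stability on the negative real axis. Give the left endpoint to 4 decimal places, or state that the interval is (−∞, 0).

(-1.6000, 0).

On y'=λy, z=hλ:
  k1=λy_n ⇒ h·k1=z·y_n;  k2=λ(1+5/6z)y_n ⇒ h·k2=z(1+5/6z)y_n
  y_{n+1}/y_n = 1 + 1/4z + 3/4z(1+5/6z) = 1 + z + 5/8z²
  Hence R(z) = 1 + z + 5/8z².

Need |R(x)|<1, x<0.
x=-1.52: |R|=0.9240
R=1: x+5/8x²=0 ⇒ x=−8/5=-1.6000; min R=1−1/(4·5/8)=0.6000>−1
Confirm numerically:
  x=-1.315: |R|=0.76577 <1
  x=-1.209: |R|=0.70455 <1
  x=-0.920: |R|=0.60900 <1
  x=-2.119: |R|=1.68735 >1
  x=-1.851: |R|=1.29038 >1
  x=-1.635: |R|=1.03577 >1
So |R|<1 on (-1.6000, 0).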